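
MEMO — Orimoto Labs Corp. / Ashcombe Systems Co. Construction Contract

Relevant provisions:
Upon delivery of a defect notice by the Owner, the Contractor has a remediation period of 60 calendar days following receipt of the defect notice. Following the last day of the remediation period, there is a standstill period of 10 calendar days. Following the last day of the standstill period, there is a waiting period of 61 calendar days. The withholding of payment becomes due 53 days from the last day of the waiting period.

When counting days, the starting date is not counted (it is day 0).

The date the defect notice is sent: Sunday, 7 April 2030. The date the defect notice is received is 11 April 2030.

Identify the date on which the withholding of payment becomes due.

12 October 2030

The last day of the remediation period: 11 April 2030 + 60 days = 10 June 2030.
The last day of the standstill period: 10 June 2030 + 10 days = 20 June 2030.
The last day of the waiting period: 20 June 2030 + 61 days = 20 August 2030.
Adding 53 calendar days to 20 August 2030 gives 12 October 2030, which is the date on which the withholding of payment becomes due.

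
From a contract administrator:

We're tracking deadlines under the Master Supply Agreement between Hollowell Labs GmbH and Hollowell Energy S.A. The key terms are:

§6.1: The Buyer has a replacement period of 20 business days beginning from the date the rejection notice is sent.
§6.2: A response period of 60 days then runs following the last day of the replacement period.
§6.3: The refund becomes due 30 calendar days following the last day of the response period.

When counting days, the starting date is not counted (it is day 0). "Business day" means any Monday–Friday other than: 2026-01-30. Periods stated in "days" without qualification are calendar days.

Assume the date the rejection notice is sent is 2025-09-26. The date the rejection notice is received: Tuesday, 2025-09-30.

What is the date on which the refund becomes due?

2026-01-22

The last day of the replacement period: counting 20 business days from Friday, 2025-09-26 (Sep 29, Sep 30, Oct 1, Oct 2, …, Oct 22, Oct 23, Oct 24, skipping weekends) reaches Friday, 2025-10-24.
Adding 60 calendar days to 2025-10-24 gives 2025-12-23, which is the last day of the response period.
The date on which the refund becomes due: 30 calendar days after 2025-12-23 is 2026-01-22.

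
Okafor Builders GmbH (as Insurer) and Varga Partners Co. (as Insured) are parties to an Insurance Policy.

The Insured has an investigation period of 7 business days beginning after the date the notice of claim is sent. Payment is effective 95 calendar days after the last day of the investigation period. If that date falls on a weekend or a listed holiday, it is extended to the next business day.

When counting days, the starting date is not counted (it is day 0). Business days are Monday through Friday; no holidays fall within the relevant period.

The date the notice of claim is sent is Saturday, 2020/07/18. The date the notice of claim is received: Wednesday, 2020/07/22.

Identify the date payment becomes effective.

2020/11/02

The last day of the investigation period: counting 7 business days from Saturday, 2020/07/18 (Jul 20, Jul 21, Jul 22, Jul 23, Jul 24, Jul 27, Jul 28, skipping weekends) reaches Tuesday, 2020/07/28.
Adding 95 calendar days to 2020/07/28 gives 2020/10/31, which is the date payment becomes effective. That falls on a Saturday, so it rolls to the next business day, Monday, 2020/11/02.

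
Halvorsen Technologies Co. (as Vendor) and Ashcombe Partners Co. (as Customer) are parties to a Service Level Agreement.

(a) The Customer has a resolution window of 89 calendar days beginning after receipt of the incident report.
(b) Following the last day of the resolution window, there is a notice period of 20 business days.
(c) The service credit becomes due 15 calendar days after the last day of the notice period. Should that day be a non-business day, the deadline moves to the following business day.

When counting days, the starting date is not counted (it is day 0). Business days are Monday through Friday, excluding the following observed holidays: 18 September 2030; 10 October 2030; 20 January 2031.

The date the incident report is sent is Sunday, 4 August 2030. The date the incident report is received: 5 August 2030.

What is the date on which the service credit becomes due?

16 December 2030

The last day of the resolution window: 5 August 2030 + 89 days = 2 November 2030.
The last day of the notice period: 20 business days after Saturday, 2 November 2030, skipping weekends — Nov 4, Nov 5, Nov 6, Nov 7, …, Nov 27, Nov 28, Nov 29 — lands on Friday, 29 November 2030.
The date on which the service credit becomes due: 15 calendar days after 29 November 2030 is 14 December 2030. That falls on a Saturday, so it rolls to the next business day, Monday, 16 December 2030.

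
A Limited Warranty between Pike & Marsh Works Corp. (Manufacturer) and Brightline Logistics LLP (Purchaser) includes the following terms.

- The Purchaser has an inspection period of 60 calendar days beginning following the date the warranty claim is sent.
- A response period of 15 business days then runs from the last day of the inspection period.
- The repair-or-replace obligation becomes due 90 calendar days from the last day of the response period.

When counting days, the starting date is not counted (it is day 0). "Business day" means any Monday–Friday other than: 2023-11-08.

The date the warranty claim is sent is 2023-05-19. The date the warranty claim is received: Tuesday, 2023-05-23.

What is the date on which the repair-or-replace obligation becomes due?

2023-11-06

Adding 60 calendar days to 2023-05-19 gives 2023-07-18, which is the last day of the inspection period.
From Tuesday, 2023-07-18, 15 business days (Jul 19, Jul 20, Jul 21, Jul 24, …, Aug 4, Aug 7, Aug 8, skipping weekends) brings us to Tuesday, 2023-08-08, which is the last day of the response period.
Adding 90 calendar days to 2023-08-08 gives 2023-11-06, which is the date on which the repair-or-replace obligation becomes due.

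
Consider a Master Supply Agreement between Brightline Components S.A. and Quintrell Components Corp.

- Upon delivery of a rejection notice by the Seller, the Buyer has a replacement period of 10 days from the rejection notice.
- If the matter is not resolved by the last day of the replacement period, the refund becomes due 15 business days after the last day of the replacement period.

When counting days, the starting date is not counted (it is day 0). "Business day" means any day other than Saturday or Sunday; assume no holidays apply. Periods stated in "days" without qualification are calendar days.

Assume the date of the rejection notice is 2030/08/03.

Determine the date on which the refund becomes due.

The last day of the replacement period: 10 calendar days after 2030/08/03 is 2030/08/13.
The date on which the refund becomes due: counting 15 business days from Tuesday, 2030/08/13 (Aug 14, Aug 15, Aug 16, Aug 19, …, Aug 30, Sep 2, Sep 3, skipping weekends) reaches Tuesday, 2030/09/03.

2030/09/03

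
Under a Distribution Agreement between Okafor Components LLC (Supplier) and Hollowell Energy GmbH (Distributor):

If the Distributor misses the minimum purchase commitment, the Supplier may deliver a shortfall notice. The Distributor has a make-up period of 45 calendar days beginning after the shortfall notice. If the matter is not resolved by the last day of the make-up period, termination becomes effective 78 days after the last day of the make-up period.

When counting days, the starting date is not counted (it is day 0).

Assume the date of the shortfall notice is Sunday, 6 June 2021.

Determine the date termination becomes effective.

The last day of the make-up period: 45 calendar days after 6 June 2021 is 21 July 2021.
Adding 78 calendar days to 21 July 2021 gives 7 October 2021, which is the date termination becomes effective.

7 October 2021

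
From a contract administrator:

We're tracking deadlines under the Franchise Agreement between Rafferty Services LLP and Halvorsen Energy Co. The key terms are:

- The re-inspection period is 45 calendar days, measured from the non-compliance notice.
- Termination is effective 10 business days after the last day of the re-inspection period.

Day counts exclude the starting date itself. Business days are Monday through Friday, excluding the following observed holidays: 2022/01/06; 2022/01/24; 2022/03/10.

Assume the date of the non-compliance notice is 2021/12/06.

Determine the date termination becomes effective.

2022/02/04

The last day of the re-inspection period: 45 calendar days after 2021/12/06 is 2022/01/20.
The date termination becomes effective: counting 10 business days from Thursday, 2022/01/20 (Jan 21, Jan 25, Jan 26, Jan 27, Jan 28, Jan 31, Feb 1, Feb 2, Feb 3, Feb 4, skipping weekends and the listed holiday on Jan 24) reaches Friday, 2022/02/04.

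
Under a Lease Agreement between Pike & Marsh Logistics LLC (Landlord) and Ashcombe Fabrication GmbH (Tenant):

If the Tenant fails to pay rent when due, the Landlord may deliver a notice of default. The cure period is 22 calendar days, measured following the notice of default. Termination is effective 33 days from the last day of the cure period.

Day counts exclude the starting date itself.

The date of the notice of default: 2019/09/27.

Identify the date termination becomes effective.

2019/11/21

Adding 22 calendar days to 2019/09/27 gives 2019/10/19, which is the last day of the cure period.
The date termination becomes effective: 2019/10/19 + 33 days = 2019/11/21.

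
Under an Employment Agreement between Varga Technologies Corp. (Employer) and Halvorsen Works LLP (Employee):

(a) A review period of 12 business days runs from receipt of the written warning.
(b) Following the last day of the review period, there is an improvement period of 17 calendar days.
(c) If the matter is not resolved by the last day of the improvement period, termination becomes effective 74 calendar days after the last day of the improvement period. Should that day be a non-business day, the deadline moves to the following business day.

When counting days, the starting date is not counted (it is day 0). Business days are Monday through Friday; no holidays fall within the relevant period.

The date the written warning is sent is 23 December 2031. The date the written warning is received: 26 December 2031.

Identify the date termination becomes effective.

13 April 2032

The last day of the review period: 12 business days after Friday, 26 December 2031, skipping weekends — Dec 29, Dec 30, Dec 31, Jan 1, …, Jan 9, Jan 12, Jan 13 — lands on Tuesday, 13 January 2032.
The last day of the improvement period: 13 January 2032 + 17 days = 30 January 2032.
Adding 74 calendar days to 30 January 2032 gives 13 April 2032, which is the date termination becomes effective. 13 April 2032 is a Tuesday, so no roll-forward applies.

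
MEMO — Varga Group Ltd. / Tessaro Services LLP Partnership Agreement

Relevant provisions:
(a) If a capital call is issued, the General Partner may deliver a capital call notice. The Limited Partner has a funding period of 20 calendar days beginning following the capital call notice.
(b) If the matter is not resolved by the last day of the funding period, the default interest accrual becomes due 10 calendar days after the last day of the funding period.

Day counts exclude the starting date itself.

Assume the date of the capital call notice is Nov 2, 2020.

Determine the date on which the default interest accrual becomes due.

Dec 2, 2020

Adding 20 calendar days to Nov 2, 2020 gives Nov 22, 2020, which is the last day of the funding period.
The date on which the default interest accrual becomes due: Nov 22, 2020 + 10 days = Dec 2, 2020.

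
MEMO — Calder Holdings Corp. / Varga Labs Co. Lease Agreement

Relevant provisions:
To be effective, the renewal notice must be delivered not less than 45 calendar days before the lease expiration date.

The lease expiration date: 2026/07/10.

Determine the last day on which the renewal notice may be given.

2026/07/10 minus 45 days is 2026/05/26.

2026/05/26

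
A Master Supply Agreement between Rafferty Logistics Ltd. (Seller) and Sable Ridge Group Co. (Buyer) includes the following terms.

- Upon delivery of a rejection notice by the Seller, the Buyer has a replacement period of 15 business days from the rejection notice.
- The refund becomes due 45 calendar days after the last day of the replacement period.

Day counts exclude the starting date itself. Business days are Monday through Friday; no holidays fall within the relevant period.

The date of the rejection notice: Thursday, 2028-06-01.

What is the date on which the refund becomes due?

2028-08-06

The last day of the replacement period: 15 business days after Thursday, 2028-06-01, skipping weekends — Jun 2, Jun 5, Jun 6, Jun 7, …, Jun 20, Jun 21, Jun 22 — lands on Thursday, 2028-06-22.
Adding 45 calendar days to 2028-06-22 gives 2028-08-06, which is the date on which the refund becomes due.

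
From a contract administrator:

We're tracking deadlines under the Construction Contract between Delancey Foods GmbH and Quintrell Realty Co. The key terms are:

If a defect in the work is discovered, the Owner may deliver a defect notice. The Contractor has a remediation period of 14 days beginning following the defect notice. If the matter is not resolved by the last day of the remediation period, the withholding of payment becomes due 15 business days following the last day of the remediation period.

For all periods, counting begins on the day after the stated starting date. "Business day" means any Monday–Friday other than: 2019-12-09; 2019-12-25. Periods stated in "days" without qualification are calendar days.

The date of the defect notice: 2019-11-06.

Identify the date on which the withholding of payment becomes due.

2019-12-12

Adding 14 calendar days to 2019-11-06 gives 2019-11-20, which is the last day of the remediation period.
The date on which the withholding of payment becomes due: counting 15 business days from Wednesday, 2019-11-20 (Nov 21, Nov 22, Nov 25, Nov 26, …, Dec 10, Dec 11, Dec 12, skipping weekends and the listed holiday on Dec 9) reaches Thursday, 2019-12-12.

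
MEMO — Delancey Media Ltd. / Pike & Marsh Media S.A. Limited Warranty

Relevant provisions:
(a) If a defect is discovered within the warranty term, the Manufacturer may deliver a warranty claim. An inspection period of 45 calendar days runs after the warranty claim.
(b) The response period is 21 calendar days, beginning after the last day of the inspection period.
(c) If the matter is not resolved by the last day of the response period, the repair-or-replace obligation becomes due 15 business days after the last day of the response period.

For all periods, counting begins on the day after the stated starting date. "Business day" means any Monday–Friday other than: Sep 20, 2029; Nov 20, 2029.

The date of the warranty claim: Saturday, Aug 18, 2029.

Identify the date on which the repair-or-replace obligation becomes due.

Nov 13, 2029

The last day of the inspection period: Aug 18, 2029 + 45 days = Oct 2, 2029.
The last day of the response period: Oct 2, 2029 + 21 days = Oct 23, 2029.
The date on which the repair-or-replace obligation becomes due: counting 15 business days from Tuesday, Oct 23, 2029 (Oct 24, Oct 25, Oct 26, Oct 29, …, Nov 9, Nov 12, Nov 13, skipping weekends) reaches Tuesday, Nov 13, 2029.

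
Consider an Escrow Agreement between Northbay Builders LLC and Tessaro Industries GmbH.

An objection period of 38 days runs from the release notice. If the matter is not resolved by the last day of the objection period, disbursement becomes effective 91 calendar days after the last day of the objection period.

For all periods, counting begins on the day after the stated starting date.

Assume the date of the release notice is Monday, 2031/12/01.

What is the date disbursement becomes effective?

The last day of the objection period: 2031/12/01 + 38 days = 2032/01/08.
Adding 91 calendar days to 2032/01/08 gives 2032/04/08, which is the date disbursement becomes effective.

2032/04/08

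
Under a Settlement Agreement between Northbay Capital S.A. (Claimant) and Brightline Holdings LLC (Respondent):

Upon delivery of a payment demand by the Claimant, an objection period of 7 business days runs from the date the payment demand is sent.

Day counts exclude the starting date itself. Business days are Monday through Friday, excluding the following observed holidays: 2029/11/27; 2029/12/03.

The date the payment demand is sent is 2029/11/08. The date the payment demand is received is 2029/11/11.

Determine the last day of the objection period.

From Thursday, 2029/11/08, 7 business days (Nov 9, Nov 12, Nov 13, Nov 14, Nov 15, Nov 16, Nov 19, skipping weekends) brings us to Monday, 2029/11/19, which is the last day of the objection period.

2029/11/19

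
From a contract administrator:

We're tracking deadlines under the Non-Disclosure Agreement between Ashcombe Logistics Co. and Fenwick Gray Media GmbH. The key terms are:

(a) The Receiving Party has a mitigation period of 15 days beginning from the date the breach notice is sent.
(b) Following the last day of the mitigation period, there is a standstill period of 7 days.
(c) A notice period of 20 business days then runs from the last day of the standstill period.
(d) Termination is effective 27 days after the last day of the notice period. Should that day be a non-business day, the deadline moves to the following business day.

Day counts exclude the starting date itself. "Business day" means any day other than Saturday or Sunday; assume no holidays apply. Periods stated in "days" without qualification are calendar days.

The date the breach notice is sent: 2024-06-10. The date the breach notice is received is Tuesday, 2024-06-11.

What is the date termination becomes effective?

The last day of the mitigation period: 15 calendar days after 2024-06-10 is 2024-06-25.
The last day of the standstill period: 7 calendar days after 2024-06-25 is 2024-07-02.
From Tuesday, 2024-07-02, 20 business days (Jul 3, Jul 4, Jul 5, Jul 8, …, Jul 26, Jul 29, Jul 30, skipping weekends) brings us to Tuesday, 2024-07-30, which is the last day of the notice period.
Adding 27 calendar days to 2024-07-30 gives 2024-08-26, which is the date termination becomes effective. 2024-08-26 is a Monday, so no roll-forward applies.

2024-08-26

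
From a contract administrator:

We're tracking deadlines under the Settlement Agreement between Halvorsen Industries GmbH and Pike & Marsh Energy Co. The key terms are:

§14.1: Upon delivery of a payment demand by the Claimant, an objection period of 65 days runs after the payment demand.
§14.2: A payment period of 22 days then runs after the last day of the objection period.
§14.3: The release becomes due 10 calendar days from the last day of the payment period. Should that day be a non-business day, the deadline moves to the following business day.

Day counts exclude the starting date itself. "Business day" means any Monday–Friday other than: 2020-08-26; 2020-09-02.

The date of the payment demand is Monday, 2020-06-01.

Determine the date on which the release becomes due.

2020-09-07

Adding 65 calendar days to 2020-06-01 gives 2020-08-05, which is the last day of the objection period.
Adding 22 calendar days to 2020-08-05 gives 2020-08-27, which is the last day of the payment period.
Adding 10 calendar days to 2020-08-27 gives 2020-09-06, which is the date on which the release becomes due. That falls on a Sunday, so it rolls to the next business day, Monday, 2020-09-07.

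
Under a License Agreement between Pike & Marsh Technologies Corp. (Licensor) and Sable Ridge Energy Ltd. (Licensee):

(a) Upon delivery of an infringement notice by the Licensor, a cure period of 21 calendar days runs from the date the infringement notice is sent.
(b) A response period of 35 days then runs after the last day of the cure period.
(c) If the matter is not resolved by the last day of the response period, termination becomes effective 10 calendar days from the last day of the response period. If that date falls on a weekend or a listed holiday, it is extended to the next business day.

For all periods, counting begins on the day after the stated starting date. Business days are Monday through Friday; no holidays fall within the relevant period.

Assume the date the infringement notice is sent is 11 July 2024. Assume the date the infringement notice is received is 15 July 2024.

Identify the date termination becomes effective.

The last day of the cure period: 21 calendar days after 11 July 2024 is 1 August 2024.
The last day of the response period: 1 August 2024 + 35 days = 5 September 2024.
The date termination becomes effective: 5 September 2024 + 10 days = 15 September 2024. That falls on a Sunday, so it rolls to the next business day, Monday, 16 September 2024.

16 September 2024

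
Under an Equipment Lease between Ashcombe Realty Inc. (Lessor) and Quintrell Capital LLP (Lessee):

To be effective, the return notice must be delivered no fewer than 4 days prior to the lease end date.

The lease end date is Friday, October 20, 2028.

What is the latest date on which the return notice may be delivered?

October 20, 2028 minus 4 days is October 16, 2028.

October 16, 2028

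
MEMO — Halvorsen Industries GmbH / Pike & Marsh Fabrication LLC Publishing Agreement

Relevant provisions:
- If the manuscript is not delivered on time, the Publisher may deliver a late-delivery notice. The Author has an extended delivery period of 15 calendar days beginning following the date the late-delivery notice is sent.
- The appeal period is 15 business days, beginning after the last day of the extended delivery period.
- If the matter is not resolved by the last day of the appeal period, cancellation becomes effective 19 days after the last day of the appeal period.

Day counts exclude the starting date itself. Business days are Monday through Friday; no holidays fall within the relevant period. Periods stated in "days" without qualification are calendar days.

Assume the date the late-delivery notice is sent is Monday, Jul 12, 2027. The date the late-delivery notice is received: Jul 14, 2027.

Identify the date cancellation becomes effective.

Sep 5, 2027

The last day of the extended delivery period: 15 calendar days after Jul 12, 2027 is Jul 27, 2027.
The last day of the appeal period: counting 15 business days from Tuesday, Jul 27, 2027 (Jul 28, Jul 29, Jul 30, Aug 2, …, Aug 13, Aug 16, Aug 17, skipping weekends) reaches Tuesday, Aug 17, 2027.
The date cancellation becomes effective: 19 calendar days after Aug 17, 2027 is Sep 5, 2027.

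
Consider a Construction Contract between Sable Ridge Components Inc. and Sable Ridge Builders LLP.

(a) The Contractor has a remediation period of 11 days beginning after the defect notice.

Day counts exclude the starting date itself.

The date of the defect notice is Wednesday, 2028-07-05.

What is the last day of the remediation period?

2028-07-16

The last day of the remediation period: 2028-07-05 + 11 days = 2028-07-16.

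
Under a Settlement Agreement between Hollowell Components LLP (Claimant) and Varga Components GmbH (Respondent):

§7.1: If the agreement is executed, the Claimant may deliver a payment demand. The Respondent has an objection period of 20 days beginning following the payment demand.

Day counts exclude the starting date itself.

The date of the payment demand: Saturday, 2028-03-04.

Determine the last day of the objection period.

The last day of the objection period: 2028-03-04 + 20 days = 2028-03-24.

2028-03-24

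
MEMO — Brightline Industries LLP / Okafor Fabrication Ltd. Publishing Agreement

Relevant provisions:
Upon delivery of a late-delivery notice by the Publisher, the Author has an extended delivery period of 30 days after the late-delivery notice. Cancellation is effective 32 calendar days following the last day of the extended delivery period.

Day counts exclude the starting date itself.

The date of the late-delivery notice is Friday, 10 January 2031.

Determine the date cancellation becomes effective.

13 March 2031

The last day of the extended delivery period: 30 calendar days after 10 January 2031 is 9 February 2031.
Adding 32 calendar days to 9 February 2031 gives 13 March 2031, which is the date cancellation becomes effective.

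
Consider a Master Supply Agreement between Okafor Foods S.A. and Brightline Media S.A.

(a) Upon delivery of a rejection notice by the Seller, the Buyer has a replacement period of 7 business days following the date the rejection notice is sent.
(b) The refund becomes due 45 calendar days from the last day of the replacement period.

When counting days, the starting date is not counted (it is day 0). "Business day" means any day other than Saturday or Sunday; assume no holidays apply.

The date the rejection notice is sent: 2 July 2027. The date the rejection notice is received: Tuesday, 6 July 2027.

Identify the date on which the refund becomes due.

27 August 2027

From Friday, 2 July 2027, 7 business days (Jul 5, Jul 6, Jul 7, Jul 8, Jul 9, Jul 12, Jul 13, skipping weekends) brings us to Tuesday, 13 July 2027, which is the last day of the replacement period.
Adding 45 calendar days to 13 July 2027 gives 27 August 2027, which is the date on which the refund becomes due.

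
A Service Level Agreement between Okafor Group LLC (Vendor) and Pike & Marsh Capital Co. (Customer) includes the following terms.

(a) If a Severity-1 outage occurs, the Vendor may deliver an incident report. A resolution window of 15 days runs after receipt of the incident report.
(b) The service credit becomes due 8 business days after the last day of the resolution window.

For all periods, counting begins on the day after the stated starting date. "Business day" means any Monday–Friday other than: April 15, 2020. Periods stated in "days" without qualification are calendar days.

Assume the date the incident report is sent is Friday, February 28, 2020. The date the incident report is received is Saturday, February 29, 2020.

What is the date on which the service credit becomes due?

The last day of the resolution window: February 29, 2020 + 15 days = March 15, 2020.
The date on which the service credit becomes due: 8 business days after Sunday, March 15, 2020, skipping weekends — Mar 16, Mar 17, Mar 18, Mar 19, Mar 20, Mar 23, Mar 24, Mar 25 — lands on Wednesday, March 25, 2020.

March 25, 2020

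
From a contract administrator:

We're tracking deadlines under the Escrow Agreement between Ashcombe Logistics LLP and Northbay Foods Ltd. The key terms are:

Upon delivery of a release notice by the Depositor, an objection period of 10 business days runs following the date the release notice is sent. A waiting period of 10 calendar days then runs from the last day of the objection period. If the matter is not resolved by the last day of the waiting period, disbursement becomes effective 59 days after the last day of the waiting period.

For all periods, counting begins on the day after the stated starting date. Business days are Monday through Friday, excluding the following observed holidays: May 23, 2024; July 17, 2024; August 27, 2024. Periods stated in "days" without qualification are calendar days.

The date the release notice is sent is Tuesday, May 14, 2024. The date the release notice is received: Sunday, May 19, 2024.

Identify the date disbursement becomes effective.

From Tuesday, May 14, 2024, 10 business days (May 15, May 16, May 17, May 20, May 21, May 22, May 24, May 27, May 28, May 29, skipping weekends and the listed holiday on May 23) brings us to Wednesday, May 29, 2024, which is the last day of the objection period.
The last day of the waiting period: 10 calendar days after May 29, 2024 is June 8, 2024.
The date disbursement becomes effective: June 8, 2024 + 59 days = August 6, 2024.

August 6, 2024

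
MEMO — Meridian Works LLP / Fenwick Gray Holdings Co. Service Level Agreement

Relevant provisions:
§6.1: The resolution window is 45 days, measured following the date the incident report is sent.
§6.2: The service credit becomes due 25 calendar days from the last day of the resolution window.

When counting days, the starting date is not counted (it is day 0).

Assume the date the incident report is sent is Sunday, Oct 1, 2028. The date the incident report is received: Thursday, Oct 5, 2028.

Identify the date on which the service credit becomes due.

Adding 45 calendar days to Oct 1, 2028 gives Nov 15, 2028, which is the last day of the resolution window.
Adding 25 calendar days to Nov 15, 2028 gives Dec 10, 2028, which is the date on which the service credit becomes due.

Dec 10, 2028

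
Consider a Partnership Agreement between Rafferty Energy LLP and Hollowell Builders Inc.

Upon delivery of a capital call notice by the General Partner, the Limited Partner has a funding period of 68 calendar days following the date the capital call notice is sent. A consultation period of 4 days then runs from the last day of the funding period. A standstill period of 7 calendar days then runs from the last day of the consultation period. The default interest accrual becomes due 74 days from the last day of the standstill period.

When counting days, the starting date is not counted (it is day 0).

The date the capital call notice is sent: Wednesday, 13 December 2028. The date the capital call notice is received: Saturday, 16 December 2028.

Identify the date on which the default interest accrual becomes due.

15 May 2029

Adding 68 calendar days to 13 December 2028 gives 19 February 2029, which is the last day of the funding period.
Adding 4 calendar days to 19 February 2029 gives 23 February 2029, which is the last day of the consultation period.
Adding 7 calendar days to 23 February 2029 gives 2 March 2029, which is the last day of the standstill period.
The date on which the default interest accrual becomes due: 2 March 2029 + 74 days = 15 May 2029.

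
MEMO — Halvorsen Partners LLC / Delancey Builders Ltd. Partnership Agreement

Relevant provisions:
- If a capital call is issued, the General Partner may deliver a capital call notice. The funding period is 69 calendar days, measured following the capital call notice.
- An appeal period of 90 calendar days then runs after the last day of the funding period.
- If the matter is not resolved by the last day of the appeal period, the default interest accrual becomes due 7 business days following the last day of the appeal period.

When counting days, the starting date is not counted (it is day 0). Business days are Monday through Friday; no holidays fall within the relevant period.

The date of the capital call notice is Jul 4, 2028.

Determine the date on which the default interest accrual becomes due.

Dec 19, 2028

The last day of the funding period: 69 calendar days after Jul 4, 2028 is Sep 11, 2028.
The last day of the appeal period: 90 calendar days after Sep 11, 2028 is Dec 10, 2028.
The date on which the default interest accrual becomes due: 7 business days after Sunday, Dec 10, 2028, skipping weekends — Dec 11, Dec 12, Dec 13, Dec 14, Dec 15, Dec 18, Dec 19 — lands on Tuesday, Dec 19, 2028.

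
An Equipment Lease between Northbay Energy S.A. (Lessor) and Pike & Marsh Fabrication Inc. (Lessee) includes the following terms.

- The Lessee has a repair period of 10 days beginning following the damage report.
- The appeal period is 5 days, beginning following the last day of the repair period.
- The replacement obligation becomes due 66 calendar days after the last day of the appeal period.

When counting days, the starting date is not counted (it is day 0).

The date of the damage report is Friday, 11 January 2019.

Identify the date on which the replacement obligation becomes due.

2 April 2019

The last day of the repair period: 11 January 2019 + 10 days = 21 January 2019.
The last day of the appeal period: 5 calendar days after 21 January 2019 is 26 January 2019.
The date on which the replacement obligation becomes due: 26 January 2019 + 66 days = 2 April 2019.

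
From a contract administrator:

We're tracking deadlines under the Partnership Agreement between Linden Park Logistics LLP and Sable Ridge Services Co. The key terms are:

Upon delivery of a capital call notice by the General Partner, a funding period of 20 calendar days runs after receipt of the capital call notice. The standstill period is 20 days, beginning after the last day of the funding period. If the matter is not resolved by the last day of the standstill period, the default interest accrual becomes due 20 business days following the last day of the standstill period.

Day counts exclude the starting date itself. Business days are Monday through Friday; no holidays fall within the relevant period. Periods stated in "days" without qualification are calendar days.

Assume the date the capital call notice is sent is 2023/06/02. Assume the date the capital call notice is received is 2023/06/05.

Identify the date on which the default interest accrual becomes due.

The last day of the funding period: 20 calendar days after 2023/06/05 is 2023/06/25.
The last day of the standstill period: 20 calendar days after 2023/06/25 is 2023/07/15.
The date on which the default interest accrual becomes due: counting 20 business days from Saturday, 2023/07/15 (Jul 17, Jul 18, Jul 19, Jul 20, …, Aug 9, Aug 10, Aug 11, skipping weekends) reaches Friday, 2023/08/11.

2023/08/11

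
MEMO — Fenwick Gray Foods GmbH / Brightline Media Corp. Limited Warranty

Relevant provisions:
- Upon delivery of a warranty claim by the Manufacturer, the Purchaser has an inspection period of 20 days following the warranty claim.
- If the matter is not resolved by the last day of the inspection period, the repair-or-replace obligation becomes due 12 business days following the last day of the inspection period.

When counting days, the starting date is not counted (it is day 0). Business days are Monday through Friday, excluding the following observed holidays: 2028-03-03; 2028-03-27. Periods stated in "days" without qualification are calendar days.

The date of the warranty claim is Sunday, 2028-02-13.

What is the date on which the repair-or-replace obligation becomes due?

The last day of the inspection period: 2028-02-13 + 20 days = 2028-03-04.
The date on which the repair-or-replace obligation becomes due: counting 12 business days from Saturday, 2028-03-04 (Mar 6, Mar 7, Mar 8, Mar 9, …, Mar 17, Mar 20, Mar 21, skipping weekends) reaches Tuesday, 2028-03-21.

2028-03-21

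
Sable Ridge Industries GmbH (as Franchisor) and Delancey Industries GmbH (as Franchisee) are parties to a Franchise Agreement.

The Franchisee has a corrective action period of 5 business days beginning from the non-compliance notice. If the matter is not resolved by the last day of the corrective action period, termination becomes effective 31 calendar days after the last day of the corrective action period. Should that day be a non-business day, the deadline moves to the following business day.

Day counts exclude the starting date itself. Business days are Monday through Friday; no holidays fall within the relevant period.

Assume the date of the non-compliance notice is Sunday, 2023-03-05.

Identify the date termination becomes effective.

2023-04-10

The last day of the corrective action period: 5 business days after Sunday, 2023-03-05, skipping weekends — Mar 6, Mar 7, Mar 8, Mar 9, Mar 10 — lands on Friday, 2023-03-10.
Adding 31 calendar days to 2023-03-10 gives 2023-04-10, which is the date termination becomes effective. 2023-04-10 is a Monday, so no roll-forward applies.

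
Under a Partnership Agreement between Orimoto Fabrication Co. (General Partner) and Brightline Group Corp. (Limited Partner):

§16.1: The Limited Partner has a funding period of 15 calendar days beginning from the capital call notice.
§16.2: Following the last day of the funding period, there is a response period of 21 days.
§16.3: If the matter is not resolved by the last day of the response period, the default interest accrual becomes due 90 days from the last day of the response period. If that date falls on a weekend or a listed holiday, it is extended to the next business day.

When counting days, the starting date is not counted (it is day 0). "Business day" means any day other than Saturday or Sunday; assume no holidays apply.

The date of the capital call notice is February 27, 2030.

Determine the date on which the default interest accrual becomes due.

July 3, 2030

The last day of the funding period: 15 calendar days after February 27, 2030 is March 14, 2030.
Adding 21 calendar days to March 14, 2030 gives April 4, 2030, which is the last day of the response period.
Adding 90 calendar days to April 4, 2030 gives July 3, 2030, which is the date on which the default interest accrual becomes due. July 3, 2030 is a Wednesday, so no roll-forward applies.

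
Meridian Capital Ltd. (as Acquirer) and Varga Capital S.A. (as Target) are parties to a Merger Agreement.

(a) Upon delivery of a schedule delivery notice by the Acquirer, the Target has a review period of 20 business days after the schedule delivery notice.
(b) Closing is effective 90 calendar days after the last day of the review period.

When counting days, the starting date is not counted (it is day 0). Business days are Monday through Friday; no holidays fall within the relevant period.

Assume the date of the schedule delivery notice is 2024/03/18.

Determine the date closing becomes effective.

The last day of the review period: counting 20 business days from Monday, 2024/03/18 (Mar 19, Mar 20, Mar 21, Mar 22, …, Apr 11, Apr 12, Apr 15, skipping weekends) reaches Monday, 2024/04/15.
The date closing becomes effective: 90 calendar days after 2024/04/15 is 2024/07/14.

2024/07/14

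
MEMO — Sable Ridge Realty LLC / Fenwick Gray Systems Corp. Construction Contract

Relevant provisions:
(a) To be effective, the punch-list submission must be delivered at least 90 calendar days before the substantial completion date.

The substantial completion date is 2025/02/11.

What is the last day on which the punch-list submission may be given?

2024/11/13

2025/02/11 minus 90 days is 2024/11/13.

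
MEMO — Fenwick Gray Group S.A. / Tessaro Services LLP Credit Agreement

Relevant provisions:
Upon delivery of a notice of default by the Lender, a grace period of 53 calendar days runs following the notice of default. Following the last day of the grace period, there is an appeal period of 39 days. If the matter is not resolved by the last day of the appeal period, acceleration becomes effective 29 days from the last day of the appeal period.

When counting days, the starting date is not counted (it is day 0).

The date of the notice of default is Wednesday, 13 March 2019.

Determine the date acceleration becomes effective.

The last day of the grace period: 53 calendar days after 13 March 2019 is 5 May 2019.
Adding 39 calendar days to 5 May 2019 gives 13 June 2019, which is the last day of the appeal period.
The date acceleration becomes effective: 29 calendar days after 13 June 2019 is 12 July 2019.

12 July 2019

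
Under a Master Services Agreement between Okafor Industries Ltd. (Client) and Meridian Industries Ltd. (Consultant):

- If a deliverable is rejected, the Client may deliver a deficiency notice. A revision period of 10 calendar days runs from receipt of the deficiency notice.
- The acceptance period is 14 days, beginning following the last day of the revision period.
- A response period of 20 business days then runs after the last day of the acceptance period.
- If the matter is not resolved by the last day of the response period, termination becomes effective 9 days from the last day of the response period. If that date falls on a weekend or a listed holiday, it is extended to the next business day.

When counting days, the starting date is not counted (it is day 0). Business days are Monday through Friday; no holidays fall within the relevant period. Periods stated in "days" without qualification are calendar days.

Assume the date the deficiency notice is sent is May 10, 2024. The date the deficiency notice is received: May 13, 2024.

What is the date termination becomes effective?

Jul 15, 2024

The last day of the revision period: May 13, 2024 + 10 days = May 23, 2024.
Adding 14 calendar days to May 23, 2024 gives Jun 6, 2024, which is the last day of the acceptance period.
From Thursday, Jun 6, 2024, 20 business days (Jun 7, Jun 10, Jun 11, Jun 12, …, Jul 2, Jul 3, Jul 4, skipping weekends) brings us to Thursday, Jul 4, 2024, which is the last day of the response period.
Adding 9 calendar days to Jul 4, 2024 gives Jul 13, 2024, which is the date termination becomes effective. That falls on a Saturday, so it rolls to the next business day, Monday, Jul 15, 2024.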